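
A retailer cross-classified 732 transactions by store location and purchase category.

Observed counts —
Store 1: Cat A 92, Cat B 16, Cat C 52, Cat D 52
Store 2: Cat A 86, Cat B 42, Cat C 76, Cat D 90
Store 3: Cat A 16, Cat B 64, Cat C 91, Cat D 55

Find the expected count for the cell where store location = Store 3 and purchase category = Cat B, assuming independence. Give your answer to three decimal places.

37.667

Row total (Store 3) = 226; column total (Cat B) = 122; grand total N = 732.
Expected count = (row total × column total) / N = 226 × 122 / 732 = 37.667.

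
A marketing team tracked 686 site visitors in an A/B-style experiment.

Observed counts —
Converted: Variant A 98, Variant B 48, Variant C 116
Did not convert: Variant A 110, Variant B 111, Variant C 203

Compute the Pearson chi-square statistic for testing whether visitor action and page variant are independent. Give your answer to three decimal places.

11.782

Row totals: 262, 424. Column totals: 208, 159, 319. Grand total N = 686.
Expected counts (row total × column total / N):
  Converted, Variant A: 262×208/686 = 79.4402
  Converted, Variant B: 262×159/686 = 60.7259
  Converted, Variant C: 262×319/686 = 121.8338
  Did not convert, Variant A: 424×208/686 = 128.5598
  Did not convert, Variant B: 424×159/686 = 98.2741
  Did not convert, Variant C: 424×319/686 = 197.1662
Contributions (O − E)²/E:
  (98 − 79.4402)²/79.4402 = 4.3362
  (48 − 60.7259)²/60.7259 = 2.6669
  (116 − 121.8338)²/121.8338 = 0.2793
  (110 − 128.5598)²/128.5598 = 2.6794
  (111 − 98.2741)²/98.2741 = 1.6479
  (203 − 197.1662)²/197.1662 = 0.1726
χ² = 4.3362 + 2.6669 + 0.2793 + 2.6794 + 1.6479 + 0.1726 = 11.782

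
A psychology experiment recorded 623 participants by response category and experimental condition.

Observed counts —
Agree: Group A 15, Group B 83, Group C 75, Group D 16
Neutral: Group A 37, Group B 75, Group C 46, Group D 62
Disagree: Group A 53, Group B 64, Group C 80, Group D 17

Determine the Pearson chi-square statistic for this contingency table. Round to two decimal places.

73.70

Row totals: 189, 220, 214. Column totals: 105, 222, 201, 95. Grand total N = 623.
Expected counts (row total × column total / N):
  Agree, Group A: 189×105/623 = 31.854
  Agree, Group B: 189×222/623 = 67.348
  Agree, Group C: 189×201/623 = 60.978
  Agree, Group D: 189×95/623 = 28.820
  Neutral, Group A: 220×105/623 = 37.079
  Neutral, Group B: 220×222/623 = 78.395
  Neutral, Group C: 220×201/623 = 70.979
  Neutral, Group D: 220×95/623 = 33.547
  Disagree, Group A: 214×105/623 = 36.067
  Disagree, Group B: 214×222/623 = 76.257
  Disagree, Group C: 214×201/623 = 69.043
  Disagree, Group D: 214×95/623 = 32.632
Contributions (O − E)²/E:
  (15 − 31.854)²/31.854 = 8.9175
  (83 − 67.348)²/67.348 = 3.6376
  (75 − 60.978)²/60.978 = 3.2244
  (16 − 28.820)²/28.820 = 5.7027
  (37 − 37.079)²/37.079 = 0.0002
  (75 − 78.395)²/78.395 = 0.1470
  (46 − 70.979)²/70.979 = 8.7906
  (62 − 33.547)²/33.547 = 24.1325
  (53 − 36.067)²/36.067 = 7.9498
  (64 − 76.257)²/76.257 = 1.9701
  (80 − 69.043)²/69.043 = 1.7389
  (17 − 32.632)²/32.632 = 7.4883
χ² = 8.9175 + 3.6376 + 3.2244 + 5.7027 + 0.0002 + 0.1470 + 8.7906 + 24.1325 + 7.9498 + 1.9701 + 1.7389 + 7.4883 = 73.70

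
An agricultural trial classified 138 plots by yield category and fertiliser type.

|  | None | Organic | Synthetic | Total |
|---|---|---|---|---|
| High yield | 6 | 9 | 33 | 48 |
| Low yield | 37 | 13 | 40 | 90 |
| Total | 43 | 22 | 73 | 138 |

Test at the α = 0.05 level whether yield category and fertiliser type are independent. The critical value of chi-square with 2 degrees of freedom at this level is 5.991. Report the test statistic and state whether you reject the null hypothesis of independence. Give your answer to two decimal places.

12.08; reject H₀

Grand total N = 138.
Expected counts (row total × column total / N):
  High yield, None: 48×43/138 = 14.9565
  High yield, Organic: 48×22/138 = 7.6522
  High yield, Synthetic: 48×73/138 = 25.3913
  Low yield, None: 90×43/138 = 28.0435
  Low yield, Organic: 90×22/138 = 14.3478
  Low yield, Synthetic: 90×73/138 = 47.6087
Contributions (O − E)²/E:
  (6 − 14.9565)²/14.9565 = 5.3635
  (9 − 7.6522)²/7.6522 = 0.2374
  (33 − 25.3913)²/25.3913 = 2.2800
  (37 − 28.0435)²/28.0435 = 2.8605
  (13 − 14.3478)²/14.3478 = 0.1266
  (40 − 47.6087)²/47.6087 = 1.2160
χ² = 5.3635 + 0.2374 + 2.2800 + 2.8605 + 0.1266 + 1.2160 = 12.08
df = (2−1)(3−1) = 2. Since 12.08 > 5.991, reject the null hypothesis of independence at α = 0.05.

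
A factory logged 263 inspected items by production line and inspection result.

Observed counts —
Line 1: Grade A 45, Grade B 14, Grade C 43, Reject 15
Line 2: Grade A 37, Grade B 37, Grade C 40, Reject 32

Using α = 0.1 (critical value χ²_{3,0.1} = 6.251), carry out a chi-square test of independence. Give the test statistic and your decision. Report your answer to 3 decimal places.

Row totals: 117, 146. Column totals: 82, 51, 83, 47. Grand total N = 263.
Expected counts (row total × column total / N):
  Line 1, Grade A: 117×82/263 = 36.4791
  Line 1, Grade B: 117×51/263 = 22.6882
  Line 1, Grade C: 117×83/263 = 36.9240
  Line 1, Reject: 117×47/263 = 20.9087
  Line 2, Grade A: 146×82/263 = 45.5209
  Line 2, Grade B: 146×51/263 = 28.3118
  Line 2, Grade C: 146×83/263 = 46.0760
  Line 2, Reject: 146×47/263 = 26.0913
Contributions (O − E)²/E:
  (45 − 36.4791)²/36.4791 = 1.9903
  (14 − 22.6882)²/22.6882 = 3.3271
  (43 − 36.9240)²/36.9240 = 0.9998
  (15 − 20.9087)²/20.9087 = 1.6698
  (37 − 45.5209)²/45.5209 = 1.5950
  (37 − 28.3118)²/28.3118 = 2.6662
  (40 − 46.0760)²/46.0760 = 0.8012
  (32 − 26.0913)²/26.0913 = 1.3381
χ² = 1.9903 + 3.3271 + 0.9998 + 1.6698 + 1.5950 + 2.6662 + 0.8012 + 1.3381 = 14.388
df = (2−1)(4−1) = 3. Since 14.388 > 6.251, reject the null hypothesis of independence at α = 0.1.

14.388; reject H₀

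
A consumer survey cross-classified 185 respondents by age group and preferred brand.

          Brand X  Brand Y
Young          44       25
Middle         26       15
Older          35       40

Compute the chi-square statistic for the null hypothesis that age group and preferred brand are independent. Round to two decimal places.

5.23

Row totals: 69, 41, 75. Column totals: 105, 80. Grand total N = 185.
Expected counts (row total × column total / N):
  Young, Brand X: 69×105/185 = 39.162
  Young, Brand Y: 69×80/185 = 29.838
  Middle, Brand X: 41×105/185 = 23.270
  Middle, Brand Y: 41×80/185 = 17.730
  Older, Brand X: 75×105/185 = 42.568
  Older, Brand Y: 75×80/185 = 32.432
Contributions (O − E)²/E:
  (44 − 39.162)²/39.162 = 0.5977
  (25 − 29.838)²/29.838 = 0.7844
  (26 − 23.270)²/23.270 = 0.3203
  (15 − 17.730)²/17.730 = 0.4204
  (35 − 42.568)²/42.568 = 1.3455
  (40 − 32.432)²/32.432 = 1.7660
χ² = 0.5977 + 0.7844 + 0.3203 + 0.4204 + 1.3455 + 1.7660 = 5.23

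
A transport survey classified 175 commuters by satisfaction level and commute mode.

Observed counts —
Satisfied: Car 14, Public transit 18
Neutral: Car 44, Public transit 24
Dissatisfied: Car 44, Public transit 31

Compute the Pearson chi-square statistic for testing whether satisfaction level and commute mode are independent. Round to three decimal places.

Row totals: 32, 68, 75. Column totals: 102, 73. Grand total N = 175.
Expected counts (row total × column total / N):
  Satisfied, Car: 32×102/175 = 18.6514
  Satisfied, Public transit: 32×73/175 = 13.3486
  Neutral, Car: 68×102/175 = 39.6343
  Neutral, Public transit: 68×73/175 = 28.3657
  Dissatisfied, Car: 75×102/175 = 43.7143
  Dissatisfied, Public transit: 75×73/175 = 31.2857
Contributions (O − E)²/E:
  (14 − 18.6514)²/18.6514 = 1.1600
  (18 − 13.3486)²/13.3486 = 1.6208
  (44 − 39.6343)²/39.6343 = 0.4809
  (24 − 28.3657)²/28.3657 = 0.6719
  (44 − 43.7143)²/43.7143 = 0.0019
  (31 − 31.2857)²/31.2857 = 0.0026
χ² = 1.1600 + 1.6208 + 0.4809 + 0.6719 + 0.0019 + 0.0026 = 3.938

3.938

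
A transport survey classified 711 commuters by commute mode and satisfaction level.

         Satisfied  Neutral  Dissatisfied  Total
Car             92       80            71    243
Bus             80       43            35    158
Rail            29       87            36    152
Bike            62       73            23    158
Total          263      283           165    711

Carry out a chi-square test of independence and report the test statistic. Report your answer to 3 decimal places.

52.781

Grand total N = 711.
Expected counts (row total × column total / N):
  Car, Satisfied: 243×263/711 = 89.8861
  Car, Neutral: 243×283/711 = 96.7215
  Car, Dissatisfied: 243×165/711 = 56.3924
  Bus, Satisfied: 158×263/711 = 58.4444
  Bus, Neutral: 158×283/711 = 62.8889
  Bus, Dissatisfied: 158×165/711 = 36.6667
  Rail, Satisfied: 152×263/711 = 56.2250
  Rail, Neutral: 152×283/711 = 60.5007
  Rail, Dissatisfied: 152×165/711 = 35.2743
  Bike, Satisfied: 158×263/711 = 58.4444
  Bike, Neutral: 158×283/711 = 62.8889
  Bike, Dissatisfied: 158×165/711 = 36.6667
Contributions (O − E)²/E:
  (92 − 89.8861)²/89.8861 = 0.0497
  (80 − 96.7215)²/96.7215 = 2.8909
  (71 − 56.3924)²/56.3924 = 3.7839
  (80 − 58.4444)²/58.4444 = 7.9502
  (43 − 62.8889)²/62.8889 = 6.2900
  (35 − 36.6667)²/36.6667 = 0.0758
  (29 − 56.2250)²/56.2250 = 13.1828
  (87 − 60.5007)²/60.5007 = 11.6067
  (36 − 35.2743)²/35.2743 = 0.0149
  (62 − 58.4444)²/58.4444 = 0.2163
  (73 − 62.8889)²/62.8889 = 1.6256
  (23 − 36.6667)²/36.6667 = 5.0940
χ² = 0.0497 + 2.8909 + 3.7839 + 7.9502 + 6.2900 + 0.0758 + 13.1828 + 11.6067 + 0.0149 + 0.2163 + 1.6256 + 5.0940 = 52.781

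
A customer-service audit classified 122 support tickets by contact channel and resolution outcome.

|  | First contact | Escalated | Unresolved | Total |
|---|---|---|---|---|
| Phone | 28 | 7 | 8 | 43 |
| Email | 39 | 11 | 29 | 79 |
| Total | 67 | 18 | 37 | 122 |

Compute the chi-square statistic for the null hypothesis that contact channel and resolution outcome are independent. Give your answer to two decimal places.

4.37

Grand total N = 122.
Expected counts (row total × column total / N):
  Phone, First contact: 43×67/122 = 23.615
  Phone, Escalated: 43×18/122 = 6.344
  Phone, Unresolved: 43×37/122 = 13.041
  Email, First contact: 79×67/122 = 43.385
  Email, Escalated: 79×18/122 = 11.656
  Email, Unresolved: 79×37/122 = 23.959
Contributions (O − E)²/E:
  (28 − 23.615)²/23.615 = 0.8142
  (7 − 6.344)²/6.344 = 0.0678
  (8 − 13.041)²/13.041 = 1.9486
  (39 − 43.385)²/43.385 = 0.4432
  (11 − 11.656)²/11.656 = 0.0369
  (29 − 23.959)²/23.959 = 1.0606
χ² = 0.8142 + 0.0678 + 1.9486 + 0.4432 + 0.0369 + 1.0606 = 4.37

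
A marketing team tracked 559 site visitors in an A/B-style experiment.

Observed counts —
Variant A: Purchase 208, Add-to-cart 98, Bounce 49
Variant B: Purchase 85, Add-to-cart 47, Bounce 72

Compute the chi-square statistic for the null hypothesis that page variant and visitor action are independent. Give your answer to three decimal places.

35.765

Row totals: 355, 204. Column totals: 293, 145, 121. Grand total N = 559.
Expected counts (row total × column total / N):
  Variant A, Purchase: 355×293/559 = 186.07335
  Variant A, Add-to-cart: 355×145/559 = 92.08408
  Variant A, Bounce: 355×121/559 = 76.84258
  Variant B, Purchase: 204×293/559 = 106.92665
  Variant B, Add-to-cart: 204×145/559 = 52.91592
  Variant B, Bounce: 204×121/559 = 44.15742
Contributions (O − E)²/E:
  (208 − 186.07335)²/186.07335 = 2.5838
  (98 − 92.08408)²/92.08408 = 0.3801
  (49 − 76.84258)²/76.84258 = 10.0883
  (85 − 106.92665)²/106.92665 = 4.4963
  (47 − 52.91592)²/52.91592 = 0.6614
  (72 − 44.15742)²/44.15742 = 17.5556
χ² = 2.5838 + 0.3801 + 10.0883 + 4.4963 + 0.6614 + 17.5556 = 35.765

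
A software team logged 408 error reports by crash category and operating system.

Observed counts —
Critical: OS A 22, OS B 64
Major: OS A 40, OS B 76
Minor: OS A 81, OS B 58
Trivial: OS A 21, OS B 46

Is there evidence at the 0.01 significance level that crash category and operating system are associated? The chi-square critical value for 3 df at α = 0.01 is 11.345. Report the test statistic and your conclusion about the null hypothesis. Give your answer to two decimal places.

30.30; reject H₀

Row totals: 86, 116, 139, 67. Column totals: 164, 244. Grand total N = 408.
Expected counts (row total × column total / N):
  Critical, OS A: 86×164/408 = 34.569
  Critical, OS B: 86×244/408 = 51.431
  Major, OS A: 116×164/408 = 46.627
  Major, OS B: 116×244/408 = 69.373
  Minor, OS A: 139×164/408 = 55.873
  Minor, OS B: 139×244/408 = 83.127
  Trivial, OS A: 67×164/408 = 26.931
  Trivial, OS B: 67×244/408 = 40.069
Contributions (O − E)²/E:
  (22 − 34.569)²/34.569 = 4.5700
  (64 − 51.431)²/51.431 = 3.0717
  (40 − 46.627)²/46.627 = 0.9419
  (76 − 69.373)²/69.373 = 0.6331
  (81 − 55.873)²/55.873 = 11.3000
  (58 − 83.127)²/83.127 = 7.5952
  (21 − 26.931)²/26.931 = 1.3062
  (46 − 40.069)²/40.069 = 0.8779
χ² = 4.5700 + 3.0717 + 0.9419 + 0.6331 + 11.3000 + 7.5952 + 1.3062 + 0.8779 = 30.30
df = (4−1)(2−1) = 3. Since 30.30 > 11.345, reject the null hypothesis of independence at α = 0.01.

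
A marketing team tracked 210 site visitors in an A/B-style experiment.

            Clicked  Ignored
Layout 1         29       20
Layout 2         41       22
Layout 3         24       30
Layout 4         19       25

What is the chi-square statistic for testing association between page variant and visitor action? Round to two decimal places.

7.69

Row totals: 49, 63, 54, 44. Column totals: 113, 97. Grand total N = 210.
Expected counts (row total × column total / N):
  Layout 1, Clicked: 49×113/210 = 26.367
  Layout 1, Ignored: 49×97/210 = 22.633
  Layout 2, Clicked: 63×113/210 = 33.900
  Layout 2, Ignored: 63×97/210 = 29.100
  Layout 3, Clicked: 54×113/210 = 29.057
  Layout 3, Ignored: 54×97/210 = 24.943
  Layout 4, Clicked: 44×113/210 = 23.676
  Layout 4, Ignored: 44×97/210 = 20.324
Contributions (O − E)²/E:
  (29 − 26.367)²/26.367 = 0.2629
  (20 − 22.633)²/22.633 = 0.3063
  (41 − 33.900)²/33.900 = 1.4870
  (22 − 29.100)²/29.100 = 1.7323
  (24 − 29.057)²/29.057 = 0.8801
  (30 − 24.943)²/24.943 = 1.0253
  (19 − 23.676)²/23.676 = 0.9235
  (25 − 20.324)²/20.324 = 1.0758
χ² = 0.2629 + 0.3063 + 1.4870 + 1.7323 + 0.8801 + 1.0253 + 0.9235 + 1.0758 = 7.69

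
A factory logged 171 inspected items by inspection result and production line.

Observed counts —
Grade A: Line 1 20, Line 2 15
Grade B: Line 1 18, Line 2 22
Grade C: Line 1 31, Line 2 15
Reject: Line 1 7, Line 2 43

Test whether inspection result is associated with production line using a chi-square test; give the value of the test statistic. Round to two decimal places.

Row totals: 35, 40, 46, 50. Column totals: 76, 95. Grand total N = 171.
Expected counts (row total × column total / N):
  Grade A, Line 1: 35×76/171 = 15.556
  Grade A, Line 2: 35×95/171 = 19.444
  Grade B, Line 1: 40×76/171 = 17.778
  Grade B, Line 2: 40×95/171 = 22.222
  Grade C, Line 1: 46×76/171 = 20.444
  Grade C, Line 2: 46×95/171 = 25.556
  Reject, Line 1: 50×76/171 = 22.222
  Reject, Line 2: 50×95/171 = 27.778
Contributions (O − E)²/E:
  (20 − 15.556)²/15.556 = 1.2696
  (15 − 19.444)²/19.444 = 1.0157
  (18 − 17.778)²/17.778 = 0.0028
  (22 − 22.222)²/22.222 = 0.0022
  (31 − 20.444)²/20.444 = 5.4505
  (15 − 25.556)²/25.556 = 4.3602
  (7 − 22.222)²/22.222 = 10.4270
  (43 − 27.778)²/27.778 = 8.3415
χ² = 1.2696 + 1.0157 + 0.0028 + 0.0022 + 5.4505 + 4.3602 + 10.4270 + 8.3415 = 30.87

30.87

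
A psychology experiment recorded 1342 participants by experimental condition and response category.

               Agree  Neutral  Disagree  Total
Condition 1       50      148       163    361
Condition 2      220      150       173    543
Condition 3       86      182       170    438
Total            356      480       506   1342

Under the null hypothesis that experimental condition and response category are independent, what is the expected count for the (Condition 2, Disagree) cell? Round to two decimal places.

204.74

Row total (Condition 2) = 543; column total (Disagree) = 506; grand total N = 1342.
Expected count = (row total × column total) / N = 543 × 506 / 1342 = 204.74.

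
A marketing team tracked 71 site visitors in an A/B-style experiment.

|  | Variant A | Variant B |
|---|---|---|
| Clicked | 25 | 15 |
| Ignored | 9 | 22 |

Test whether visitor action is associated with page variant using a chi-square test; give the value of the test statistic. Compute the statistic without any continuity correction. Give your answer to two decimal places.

Row totals: 40, 31. Column totals: 34, 37. Grand total N = 71.
Expected counts (row total × column total / N):
  Clicked, Variant A: 40×34/71 = 19.155
  Clicked, Variant B: 40×37/71 = 20.845
  Ignored, Variant A: 31×34/71 = 14.845
  Ignored, Variant B: 31×37/71 = 16.155
Contributions (O − E)²/E:
  (25 − 19.155)²/19.155 = 1.7836
  (15 − 20.845)²/20.845 = 1.6390
  (9 − 14.845)²/14.845 = 2.3014
  (22 − 16.155)²/16.155 = 2.1148
χ² = 1.7836 + 1.6390 + 2.3014 + 2.1148 = 7.84

7.84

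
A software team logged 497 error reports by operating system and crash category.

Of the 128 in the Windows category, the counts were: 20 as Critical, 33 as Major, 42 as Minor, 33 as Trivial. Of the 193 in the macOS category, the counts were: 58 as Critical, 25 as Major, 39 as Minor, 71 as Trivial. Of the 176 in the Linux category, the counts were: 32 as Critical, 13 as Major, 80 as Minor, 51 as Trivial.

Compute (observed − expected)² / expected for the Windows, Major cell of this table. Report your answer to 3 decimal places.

Row total (Windows) = 128; column total (Major) = 71; N = 497.
Expected count E = 128 × 71 / 497 = 18.2857.
Contribution = (O − E)²/E = (33 − 18.2857)² / 18.2857 = 11.840.

11.840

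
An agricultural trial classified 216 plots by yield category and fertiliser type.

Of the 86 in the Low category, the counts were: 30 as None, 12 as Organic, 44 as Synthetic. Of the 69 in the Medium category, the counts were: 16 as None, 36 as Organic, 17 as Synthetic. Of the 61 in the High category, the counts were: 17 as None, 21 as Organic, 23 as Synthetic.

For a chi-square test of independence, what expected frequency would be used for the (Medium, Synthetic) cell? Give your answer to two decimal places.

Row total (Medium) = 69; column total (Synthetic) = 84; grand total N = 216.
Expected count = (row total × column total) / N = 69 × 84 / 216 = 26.83.

26.83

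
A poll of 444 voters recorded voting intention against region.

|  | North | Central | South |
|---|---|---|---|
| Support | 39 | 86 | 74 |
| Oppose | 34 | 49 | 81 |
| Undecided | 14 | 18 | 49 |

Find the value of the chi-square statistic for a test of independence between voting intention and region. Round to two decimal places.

16.75

Row totals: 199, 164, 81. Column totals: 87, 153, 204. Grand total N = 444.
Expected counts (row total × column total / N):
  Support, North: 199×87/444 = 38.993
  Support, Central: 199×153/444 = 68.574
  Support, South: 199×204/444 = 91.432
  Oppose, North: 164×87/444 = 32.135
  Oppose, Central: 164×153/444 = 56.514
  Oppose, South: 164×204/444 = 75.351
  Undecided, North: 81×87/444 = 15.872
  Undecided, Central: 81×153/444 = 27.912
  Undecided, South: 81×204/444 = 37.216
Contributions (O − E)²/E:
  (39 − 38.993)²/38.993 = 0.0000
  (86 − 68.574)²/68.574 = 4.4283
  (74 − 91.432)²/91.432 = 3.3235
  (34 − 32.135)²/32.135 = 0.1082
  (49 − 56.514)²/56.514 = 0.9990
  (81 − 75.351)²/75.351 = 0.4235
  (14 − 15.872)²/15.872 = 0.2208
  (18 − 27.912)²/27.912 = 3.5199
  (49 − 37.216)²/37.216 = 3.7313
χ² = 0.0000 + 4.4283 + 3.3235 + 0.1082 + 0.9990 + 0.4235 + 0.2208 + 3.5199 + 3.7313 = 16.75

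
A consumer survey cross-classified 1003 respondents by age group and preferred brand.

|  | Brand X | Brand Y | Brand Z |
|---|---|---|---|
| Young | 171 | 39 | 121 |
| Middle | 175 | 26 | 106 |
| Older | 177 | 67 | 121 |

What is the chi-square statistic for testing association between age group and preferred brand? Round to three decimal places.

Row totals: 331, 307, 365. Column totals: 523, 132, 348. Grand total N = 1003.
Expected counts (row total × column total / N):
  Young, Brand X: 331×523/1003 = 172.5952
  Young, Brand Y: 331×132/1003 = 43.5613
  Young, Brand Z: 331×348/1003 = 114.8435
  Middle, Brand X: 307×523/1003 = 160.0808
  Middle, Brand Y: 307×132/1003 = 40.4028
  Middle, Brand Z: 307×348/1003 = 106.5165
  Older, Brand X: 365×523/1003 = 190.3240
  Older, Brand Y: 365×132/1003 = 48.0359
  Older, Brand Z: 365×348/1003 = 126.6401
Contributions (O − E)²/E:
  (171 − 172.5952)²/172.5952 = 0.0147
  (39 − 43.5613)²/43.5613 = 0.4776
  (121 − 114.8435)²/114.8435 = 0.3300
  (175 − 160.0808)²/160.0808 = 1.3904
  (26 − 40.4028)²/40.4028 = 5.1343
  (106 − 106.5165)²/106.5165 = 0.0025
  (177 − 190.3240)²/190.3240 = 0.9328
  (67 − 48.0359)²/48.0359 = 7.4868
  (121 − 126.6401)²/126.6401 = 0.2512
χ² = 0.0147 + 0.4776 + 0.3300 + 1.3904 + 5.1343 + 0.0025 + 0.9328 + 7.4868 + 0.2512 = 16.020

16.020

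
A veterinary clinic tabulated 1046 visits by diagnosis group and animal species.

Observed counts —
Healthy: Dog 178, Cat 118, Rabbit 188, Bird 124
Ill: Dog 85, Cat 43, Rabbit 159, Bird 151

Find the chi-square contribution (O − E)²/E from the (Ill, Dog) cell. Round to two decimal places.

5.73

Row total (Ill) = 438; column total (Dog) = 263; N = 1046.
Expected count E = 438 × 263 / 1046 = 110.128.
Contribution = (O − E)²/E = (85 − 110.128)² / 110.128 = 5.73.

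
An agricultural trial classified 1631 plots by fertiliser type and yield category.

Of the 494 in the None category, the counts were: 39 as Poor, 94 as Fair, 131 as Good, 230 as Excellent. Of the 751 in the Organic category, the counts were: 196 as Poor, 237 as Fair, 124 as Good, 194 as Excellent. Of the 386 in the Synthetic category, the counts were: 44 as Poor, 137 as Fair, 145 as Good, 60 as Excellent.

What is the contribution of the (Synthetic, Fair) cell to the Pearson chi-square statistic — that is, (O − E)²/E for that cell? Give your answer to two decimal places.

6.22

Row total (Synthetic) = 386; column total (Fair) = 468; N = 1631.
Expected count E = 386 × 468 / 1631 = 110.759.
Contribution = (O − E)²/E = (137 − 110.759)² / 110.759 = 6.22.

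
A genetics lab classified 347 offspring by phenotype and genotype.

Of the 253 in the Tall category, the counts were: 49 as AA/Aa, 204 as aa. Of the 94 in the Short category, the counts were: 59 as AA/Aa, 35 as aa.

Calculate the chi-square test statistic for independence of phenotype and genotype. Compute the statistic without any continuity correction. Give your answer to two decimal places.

60.21

Row totals: 253, 94. Column totals: 108, 239. Grand total N = 347.
Expected counts (row total × column total / N):
  Tall, AA/Aa: 253×108/347 = 78.7435
  Tall, aa: 253×239/347 = 174.2565
  Short, AA/Aa: 94×108/347 = 29.2565
  Short, aa: 94×239/347 = 64.7435
Contributions (O − E)²/E:
  (49 − 78.7435)²/78.7435 = 11.2349
  (204 − 174.2565)²/174.2565 = 5.0769
  (59 − 29.2565)²/29.2565 = 30.2386
  (35 − 64.7435)²/64.7435 = 13.6643
χ² = 11.2349 + 5.0769 + 30.2386 + 13.6643 = 60.21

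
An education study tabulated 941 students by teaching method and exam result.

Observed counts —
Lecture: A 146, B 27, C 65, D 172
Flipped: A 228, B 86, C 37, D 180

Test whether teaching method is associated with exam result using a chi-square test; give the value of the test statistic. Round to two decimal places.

41.78

Row totals: 410, 531. Column totals: 374, 113, 102, 352. Grand total N = 941.
Expected counts (row total × column total / N):
  Lecture, A: 410×374/941 = 162.954
  Lecture, B: 410×113/941 = 49.235
  Lecture, C: 410×102/941 = 44.442
  Lecture, D: 410×352/941 = 153.369
  Flipped, A: 531×374/941 = 211.046
  Flipped, B: 531×113/941 = 63.765
  Flipped, C: 531×102/941 = 57.558
  Flipped, D: 531×352/941 = 198.631
Contributions (O − E)²/E:
  (146 − 162.954)²/162.954 = 1.7639
  (27 − 49.235)²/49.235 = 10.0415
  (65 − 44.442)²/44.442 = 9.5097
  (172 − 153.369)²/153.369 = 2.2633
  (228 − 211.046)²/211.046 = 1.3620
  (86 − 63.765)²/63.765 = 7.7534
  (37 − 57.558)²/57.558 = 7.3427
  (180 − 198.631)²/198.631 = 1.7475
χ² = 1.7639 + 10.0415 + 9.5097 + 2.2633 + 1.3620 + 7.7534 + 7.3427 + 1.7475 = 41.78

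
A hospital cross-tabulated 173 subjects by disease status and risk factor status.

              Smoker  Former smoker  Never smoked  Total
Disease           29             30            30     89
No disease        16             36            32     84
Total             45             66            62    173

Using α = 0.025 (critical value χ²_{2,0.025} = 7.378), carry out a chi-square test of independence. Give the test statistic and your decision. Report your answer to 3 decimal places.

4.225; fail to reject H₀

Grand total N = 173.
Expected counts (row total × column total / N):
  Disease, Smoker: 89×45/173 = 23.1503
  Disease, Former smoker: 89×66/173 = 33.9538
  Disease, Never smoked: 89×62/173 = 31.8960
  No disease, Smoker: 84×45/173 = 21.8497
  No disease, Former smoker: 84×66/173 = 32.0462
  No disease, Never smoked: 84×62/173 = 30.1040
Contributions (O − E)²/E:
  (29 − 23.1503)²/23.1503 = 1.4781
  (30 − 33.9538)²/33.9538 = 0.4604
  (30 − 31.8960)²/31.8960 = 0.1127
  (16 − 21.8497)²/21.8497 = 1.5661
  (36 − 32.0462)²/32.0462 = 0.4878
  (32 − 30.1040)²/30.1040 = 0.1194
χ² = 1.4781 + 0.4604 + 0.1127 + 1.5661 + 0.4878 + 0.1194 = 4.225
df = (2−1)(3−1) = 2. Since 4.225 < 7.378, fail to reject the null hypothesis of independence at α = 0.025.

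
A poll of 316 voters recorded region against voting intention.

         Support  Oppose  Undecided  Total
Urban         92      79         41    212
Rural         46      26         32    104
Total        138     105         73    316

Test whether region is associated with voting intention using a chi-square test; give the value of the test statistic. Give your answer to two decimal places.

7.12

Grand total N = 316.
Expected counts (row total × column total / N):
  Urban, Support: 212×138/316 = 92.582
  Urban, Oppose: 212×105/316 = 70.443
  Urban, Undecided: 212×73/316 = 48.975
  Rural, Support: 104×138/316 = 45.418
  Rural, Oppose: 104×105/316 = 34.557
  Rural, Undecided: 104×73/316 = 24.025
Contributions (O − E)²/E:
  (92 − 92.582)²/92.582 = 0.0037
  (79 − 70.443)²/70.443 = 1.0395
  (41 − 48.975)²/48.975 = 1.2986
  (46 − 45.418)²/45.418 = 0.0075
  (26 − 34.557)²/34.557 = 2.1189
  (32 − 24.025)²/24.025 = 2.6473
χ² = 0.0037 + 1.0395 + 1.2986 + 0.0075 + 2.1189 + 2.6473 = 7.12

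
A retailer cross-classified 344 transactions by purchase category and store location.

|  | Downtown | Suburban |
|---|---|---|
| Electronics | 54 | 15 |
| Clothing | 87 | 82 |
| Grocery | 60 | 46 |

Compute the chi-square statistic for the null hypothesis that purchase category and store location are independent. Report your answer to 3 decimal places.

14.679

Row totals: 69, 169, 106. Column totals: 201, 143. Grand total N = 344.
Expected counts (row total × column total / N):
  Electronics, Downtown: 69×201/344 = 40.3169
  Electronics, Suburban: 69×143/344 = 28.6831
  Clothing, Downtown: 169×201/344 = 98.7471
  Clothing, Suburban: 169×143/344 = 70.2529
  Grocery, Downtown: 106×201/344 = 61.9360
  Grocery, Suburban: 106×143/344 = 44.0640
Contributions (O − E)²/E:
  (54 − 40.3169)²/40.3169 = 4.6439
  (15 − 28.6831)²/28.6831 = 6.5274
  (87 − 98.7471)²/98.7471 = 1.3975
  (82 − 70.2529)²/70.2529 = 1.9643
  (60 − 61.9360)²/61.9360 = 0.0605
  (46 − 44.0640)²/44.0640 = 0.0851
χ² = 4.6439 + 6.5274 + 1.3975 + 1.9643 + 0.0605 + 0.0851 = 14.679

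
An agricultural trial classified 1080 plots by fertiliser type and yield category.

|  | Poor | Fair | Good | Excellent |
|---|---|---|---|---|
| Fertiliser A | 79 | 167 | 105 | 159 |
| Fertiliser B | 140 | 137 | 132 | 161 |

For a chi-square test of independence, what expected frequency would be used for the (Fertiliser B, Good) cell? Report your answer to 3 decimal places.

125.083

Row total (Fertiliser B) = 570; column total (Good) = 237; grand total N = 1080.
Expected count = (row total × column total) / N = 570 × 237 / 1080 = 125.083.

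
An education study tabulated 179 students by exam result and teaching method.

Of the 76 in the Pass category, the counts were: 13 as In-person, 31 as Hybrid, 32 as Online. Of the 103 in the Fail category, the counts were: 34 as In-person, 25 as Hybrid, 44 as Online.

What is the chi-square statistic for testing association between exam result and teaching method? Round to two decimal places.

8.03

Row totals: 76, 103. Column totals: 47, 56, 76. Grand total N = 179.
Expected counts (row total × column total / N):
  Pass, In-person: 76×47/179 = 19.955
  Pass, Hybrid: 76×56/179 = 23.777
  Pass, Online: 76×76/179 = 32.268
  Fail, In-person: 103×47/179 = 27.045
  Fail, Hybrid: 103×56/179 = 32.223
  Fail, Online: 103×76/179 = 43.732
Contributions (O − E)²/E:
  (13 − 19.955)²/19.955 = 2.4241
  (31 − 23.777)²/23.777 = 2.1942
  (32 − 32.268)²/32.268 = 0.0022
  (34 − 27.045)²/27.045 = 1.7886
  (25 − 32.223)²/32.223 = 1.6191
  (44 − 43.732)²/43.732 = 0.0016
χ² = 2.4241 + 2.1942 + 0.0022 + 1.7886 + 1.6191 + 0.0016 = 8.03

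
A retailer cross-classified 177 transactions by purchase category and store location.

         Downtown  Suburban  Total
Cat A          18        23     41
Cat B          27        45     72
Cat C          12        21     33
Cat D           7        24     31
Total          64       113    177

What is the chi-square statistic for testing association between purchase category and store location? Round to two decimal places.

3.60

Grand total N = 177.
Expected counts (row total × column total / N):
  Cat A, Downtown: 41×64/177 = 14.825
  Cat A, Suburban: 41×113/177 = 26.175
  Cat B, Downtown: 72×64/177 = 26.034
  Cat B, Suburban: 72×113/177 = 45.966
  Cat C, Downtown: 33×64/177 = 11.932
  Cat C, Suburban: 33×113/177 = 21.068
  Cat D, Downtown: 31×64/177 = 11.209
  Cat D, Suburban: 31×113/177 = 19.791
Contributions (O − E)²/E:
  (18 − 14.825)²/14.825 = 0.6800
  (23 − 26.175)²/26.175 = 0.3851
  (27 − 26.034)²/26.034 = 0.0358
  (45 − 45.966)²/45.966 = 0.0203
  (12 − 11.932)²/11.932 = 0.0004
  (21 − 21.068)²/21.068 = 0.0002
  (7 − 11.209)²/11.209 = 1.5805
  (24 − 19.791)²/19.791 = 0.8951
χ² = 0.6800 + 0.3851 + 0.0358 + 0.0203 + 0.0004 + 0.0002 + 1.5805 + 0.8951 = 3.60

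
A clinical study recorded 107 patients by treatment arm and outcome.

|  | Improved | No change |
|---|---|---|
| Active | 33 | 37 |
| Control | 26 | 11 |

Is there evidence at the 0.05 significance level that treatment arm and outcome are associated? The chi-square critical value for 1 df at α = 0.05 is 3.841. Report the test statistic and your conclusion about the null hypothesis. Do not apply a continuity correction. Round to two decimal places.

5.23; reject H₀

Row totals: 70, 37. Column totals: 59, 48. Grand total N = 107.
Expected counts (row total × column total / N):
  Active, Improved: 70×59/107 = 38.598
  Active, No change: 70×48/107 = 31.402
  Control, Improved: 37×59/107 = 20.402
  Control, No change: 37×48/107 = 16.598
Contributions (O − E)²/E:
  (33 − 38.598)²/38.598 = 0.8119
  (37 − 31.402)²/31.402 = 0.9979
  (26 − 20.402)²/20.402 = 1.5360
  (11 − 16.598)²/16.598 = 1.8880
χ² = 0.8119 + 0.9979 + 1.5360 + 1.8880 = 5.23
df = (2−1)(2−1) = 1. Since 5.23 > 3.841, reject the null hypothesis of independence at α = 0.05.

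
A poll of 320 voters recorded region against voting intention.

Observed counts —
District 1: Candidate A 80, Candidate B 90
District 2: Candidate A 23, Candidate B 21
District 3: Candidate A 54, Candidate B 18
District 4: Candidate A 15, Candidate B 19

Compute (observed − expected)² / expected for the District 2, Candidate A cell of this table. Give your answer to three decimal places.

Row total (District 2) = 44; column total (Candidate A) = 172; N = 320.
Expected count E = 44 × 172 / 320 = 23.6500.
Contribution = (O − E)²/E = (23 − 23.6500)² / 23.6500 = 0.018.

0.018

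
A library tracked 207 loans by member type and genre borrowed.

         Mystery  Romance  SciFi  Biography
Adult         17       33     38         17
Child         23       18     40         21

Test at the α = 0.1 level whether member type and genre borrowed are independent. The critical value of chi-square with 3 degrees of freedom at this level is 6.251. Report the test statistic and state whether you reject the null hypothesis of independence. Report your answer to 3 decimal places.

5.742; fail to reject H₀

Row totals: 105, 102. Column totals: 40, 51, 78, 38. Grand total N = 207.
Expected counts (row total × column total / N):
  Adult, Mystery: 105×40/207 = 20.28986
  Adult, Romance: 105×51/207 = 25.86957
  Adult, SciFi: 105×78/207 = 39.56522
  Adult, Biography: 105×38/207 = 19.27536
  Child, Mystery: 102×40/207 = 19.71014
  Child, Romance: 102×51/207 = 25.13043
  Child, SciFi: 102×78/207 = 38.43478
  Child, Biography: 102×38/207 = 18.72464
Contributions (O − E)²/E:
  (17 − 20.28986)²/20.28986 = 0.5334
  (33 − 25.86957)²/25.86957 = 1.9654
  (38 − 39.56522)²/39.56522 = 0.0619
  (17 − 19.27536)²/19.27536 = 0.2686
  (23 − 19.71014)²/19.71014 = 0.5491
  (18 − 25.13043)²/25.13043 = 2.0232
  (40 − 38.43478)²/38.43478 = 0.0637
  (21 − 18.72464)²/18.72464 = 0.2765
χ² = 0.5334 + 1.9654 + 0.0619 + 0.2686 + 0.5491 + 2.0232 + 0.0637 + 0.2765 = 5.742
df = (2−1)(4−1) = 3. Since 5.742 < 6.251, fail to reject the null hypothesis of independence at α = 0.1.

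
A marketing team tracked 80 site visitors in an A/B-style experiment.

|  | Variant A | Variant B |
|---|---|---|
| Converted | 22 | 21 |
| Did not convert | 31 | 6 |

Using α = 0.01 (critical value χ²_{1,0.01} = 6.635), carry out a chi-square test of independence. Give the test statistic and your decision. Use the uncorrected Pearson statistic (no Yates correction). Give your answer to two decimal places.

9.46; reject H₀

Row totals: 43, 37. Column totals: 53, 27. Grand total N = 80.
Expected counts (row total × column total / N):
  Converted, Variant A: 43×53/80 = 28.4875
  Converted, Variant B: 43×27/80 = 14.5125
  Did not convert, Variant A: 37×53/80 = 24.5125
  Did not convert, Variant B: 37×27/80 = 12.4875
Contributions (O − E)²/E:
  (22 − 28.4875)²/28.4875 = 1.4774
  (21 − 14.5125)²/14.5125 = 2.9001
  (31 − 24.5125)²/24.5125 = 1.7170
  (6 − 12.4875)²/12.4875 = 3.3704
χ² = 1.4774 + 2.9001 + 1.7170 + 3.3704 = 9.46
df = (2−1)(2−1) = 1. Since 9.46 > 6.635, reject the null hypothesis of independence at α = 0.01.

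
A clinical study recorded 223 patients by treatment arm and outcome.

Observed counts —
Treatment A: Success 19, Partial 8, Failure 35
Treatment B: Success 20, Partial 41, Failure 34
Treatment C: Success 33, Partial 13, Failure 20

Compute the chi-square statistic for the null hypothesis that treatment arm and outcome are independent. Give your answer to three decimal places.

30.927

Row totals: 62, 95, 66. Column totals: 72, 62, 89. Grand total N = 223.
Expected counts (row total × column total / N):
  Treatment A, Success: 62×72/223 = 20.01794
  Treatment A, Partial: 62×62/223 = 17.23767
  Treatment A, Failure: 62×89/223 = 24.74439
  Treatment B, Success: 95×72/223 = 30.67265
  Treatment B, Partial: 95×62/223 = 26.41256
  Treatment B, Failure: 95×89/223 = 37.91480
  Treatment C, Success: 66×72/223 = 21.30942
  Treatment C, Partial: 66×62/223 = 18.34978
  Treatment C, Failure: 66×89/223 = 26.34081
Contributions (O − E)²/E:
  (19 − 20.01794)²/20.01794 = 0.0518
  (8 − 17.23767)²/17.23767 = 4.9505
  (35 − 24.74439)²/24.74439 = 4.2506
  (20 − 30.67265)²/30.67265 = 3.7136
  (41 − 26.41256)²/26.41256 = 8.0565
  (34 − 37.91480)²/37.91480 = 0.4042
  (33 − 21.30942)²/21.30942 = 6.4136
  (13 − 18.34978)²/18.34978 = 1.5597
  (20 − 26.34081)²/26.34081 = 1.5264
χ² = 0.0518 + 4.9505 + 4.2506 + 3.7136 + 8.0565 + 0.4042 + 6.4136 + 1.5597 + 1.5264 = 30.927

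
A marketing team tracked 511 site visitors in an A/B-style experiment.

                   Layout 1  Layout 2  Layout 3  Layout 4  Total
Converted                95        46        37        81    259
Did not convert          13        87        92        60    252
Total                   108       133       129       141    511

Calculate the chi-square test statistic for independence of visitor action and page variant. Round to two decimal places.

101.40

Grand total N = 511.
Expected counts (row total × column total / N):
  Converted, Layout 1: 259×108/511 = 54.740
  Converted, Layout 2: 259×133/511 = 67.411
  Converted, Layout 3: 259×129/511 = 65.384
  Converted, Layout 4: 259×141/511 = 71.466
  Did not convert, Layout 1: 252×108/511 = 53.260
  Did not convert, Layout 2: 252×133/511 = 65.589
  Did not convert, Layout 3: 252×129/511 = 63.616
  Did not convert, Layout 4: 252×141/511 = 69.534
Contributions (O − E)²/E:
  (95 − 54.740)²/54.740 = 29.6103
  (46 − 67.411)²/67.411 = 6.8005
  (37 − 65.384)²/65.384 = 12.3218
  (81 − 71.466)²/71.466 = 1.2719
  (13 − 53.260)²/53.260 = 30.4331
  (87 − 65.589)²/65.589 = 6.9894
  (92 − 63.616)²/63.616 = 12.6643
  (60 − 69.534)²/69.534 = 1.3072
χ² = 29.6103 + 6.8005 + 12.3218 + 1.2719 + 30.4331 + 6.9894 + 12.6643 + 1.3072 = 101.40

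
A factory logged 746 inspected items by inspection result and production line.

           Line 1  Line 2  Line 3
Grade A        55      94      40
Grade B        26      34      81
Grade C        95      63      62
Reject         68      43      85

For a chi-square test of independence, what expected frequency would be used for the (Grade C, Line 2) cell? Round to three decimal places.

69.008

Row total (Grade C) = 220; column total (Line 2) = 234; grand total N = 746.
Expected count = (row total × column total) / N = 220 × 234 / 746 = 69.008.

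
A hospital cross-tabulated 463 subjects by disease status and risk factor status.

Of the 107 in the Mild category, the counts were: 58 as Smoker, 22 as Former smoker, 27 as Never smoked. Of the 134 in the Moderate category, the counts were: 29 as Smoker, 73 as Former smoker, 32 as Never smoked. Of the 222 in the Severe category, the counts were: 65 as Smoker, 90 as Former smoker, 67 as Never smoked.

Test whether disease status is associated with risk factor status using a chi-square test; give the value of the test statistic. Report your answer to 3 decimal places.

Row totals: 107, 134, 222. Column totals: 152, 185, 126. Grand total N = 463.
Expected counts (row total × column total / N):
  Mild, Smoker: 107×152/463 = 35.1274
  Mild, Former smoker: 107×185/463 = 42.7538
  Mild, Never smoked: 107×126/463 = 29.1188
  Moderate, Smoker: 134×152/463 = 43.9914
  Moderate, Former smoker: 134×185/463 = 53.5421
  Moderate, Never smoked: 134×126/463 = 36.4665
  Severe, Smoker: 222×152/463 = 72.8812
  Severe, Former smoker: 222×185/463 = 88.7041
  Severe, Never smoked: 222×126/463 = 60.4147
Contributions (O − E)²/E:
  (58 − 35.1274)²/35.1274 = 14.8931
  (22 − 42.7538)²/42.7538 = 10.0744
  (27 − 29.1188)²/29.1188 = 0.1542
  (29 − 43.9914)²/43.9914 = 5.1088
  (73 − 53.5421)²/53.5421 = 7.0713
  (32 − 36.4665)²/36.4665 = 0.5471
  (65 − 72.8812)²/72.8812 = 0.8523
  (90 − 88.7041)²/88.7041 = 0.0189
  (67 − 60.4147)²/60.4147 = 0.7178
χ² = 14.8931 + 10.0744 + 0.1542 + 5.1088 + 7.0713 + 0.5471 + 0.8523 + 0.0189 + 0.7178 = 39.438

39.438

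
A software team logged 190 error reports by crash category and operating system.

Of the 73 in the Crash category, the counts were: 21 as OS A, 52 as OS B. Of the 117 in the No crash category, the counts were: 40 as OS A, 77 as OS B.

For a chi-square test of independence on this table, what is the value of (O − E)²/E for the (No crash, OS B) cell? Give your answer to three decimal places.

0.075

Row total (No crash) = 117; column total (OS B) = 129; N = 190.
Expected count E = 117 × 129 / 190 = 79.4368.
Contribution = (O − E)²/E = (77 − 79.4368)² / 79.4368 = 0.075.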